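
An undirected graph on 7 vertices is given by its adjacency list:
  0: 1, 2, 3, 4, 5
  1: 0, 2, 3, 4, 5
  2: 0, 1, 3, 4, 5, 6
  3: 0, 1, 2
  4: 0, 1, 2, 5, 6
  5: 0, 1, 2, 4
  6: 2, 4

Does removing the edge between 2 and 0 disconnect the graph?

No

After removing 2-0, the path 2-4-0 still connects them, so the edge is not a bridge.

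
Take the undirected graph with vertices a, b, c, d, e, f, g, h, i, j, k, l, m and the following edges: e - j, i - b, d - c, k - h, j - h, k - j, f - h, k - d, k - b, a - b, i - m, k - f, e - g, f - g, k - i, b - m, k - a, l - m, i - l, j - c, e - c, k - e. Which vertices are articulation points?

Removing k increases the component count from 1 to 2, so k is a cut vertex.
By contrast removing f leaves 1 component; it is not a cut vertex. No other vertex is a cut vertex either.

k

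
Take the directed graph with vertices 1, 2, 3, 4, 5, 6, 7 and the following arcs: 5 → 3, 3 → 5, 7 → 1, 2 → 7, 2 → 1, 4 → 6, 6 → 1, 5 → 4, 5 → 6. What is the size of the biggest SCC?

{3, 5} are all mutually reachable — one SCC of size 2.
{4} is an SCC by itself.
{6} is an SCC by itself.
{7} is an SCC by itself.
{2} is an SCC by itself.
(and 1 more singleton SCC)
The largest has 2 vertices.

2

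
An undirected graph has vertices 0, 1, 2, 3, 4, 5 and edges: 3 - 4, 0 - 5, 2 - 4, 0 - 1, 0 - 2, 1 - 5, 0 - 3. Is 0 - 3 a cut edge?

No

After removing 0 - 3, the path 0-2-4-3 still connects them, so the edge is not a bridge.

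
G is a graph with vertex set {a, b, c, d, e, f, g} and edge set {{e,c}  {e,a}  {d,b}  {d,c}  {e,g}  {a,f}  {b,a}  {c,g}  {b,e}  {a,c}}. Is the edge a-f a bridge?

Removing a-f leaves no path between a and f: the component count goes from 1 to 2. So it is a bridge.

Yes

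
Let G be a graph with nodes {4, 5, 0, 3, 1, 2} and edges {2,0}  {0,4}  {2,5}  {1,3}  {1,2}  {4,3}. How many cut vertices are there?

Removing 2 increases the component count from 1 to 2, so 2 is a cut vertex.
By contrast removing 3 leaves 1 component; it is not a cut vertex. No other vertex is a cut vertex either.

1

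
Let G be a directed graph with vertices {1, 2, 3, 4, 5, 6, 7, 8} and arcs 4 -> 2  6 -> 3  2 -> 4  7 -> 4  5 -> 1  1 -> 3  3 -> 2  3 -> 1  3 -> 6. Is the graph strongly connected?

No

There is no directed path from 7 to 5, so the graph is not strongly connected.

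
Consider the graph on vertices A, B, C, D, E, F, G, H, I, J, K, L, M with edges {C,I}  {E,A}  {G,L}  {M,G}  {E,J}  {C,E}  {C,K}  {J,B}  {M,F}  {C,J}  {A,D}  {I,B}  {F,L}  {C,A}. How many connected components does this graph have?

3

H is isolated — a component by itself.
Starting from F we can reach F, G, L, M. That is one component of size 4.
Starting from A we can reach A, B, C, D, E, I, J, K. That is one component of size 8.
Total: 3 components.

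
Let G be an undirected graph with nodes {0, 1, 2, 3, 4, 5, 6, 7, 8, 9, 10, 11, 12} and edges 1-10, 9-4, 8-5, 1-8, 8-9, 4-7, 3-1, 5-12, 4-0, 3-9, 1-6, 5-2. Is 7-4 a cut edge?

Removing 7-4 leaves no path between 7 and 4: the component count goes from 2 to 3. So it is a bridge.

Yes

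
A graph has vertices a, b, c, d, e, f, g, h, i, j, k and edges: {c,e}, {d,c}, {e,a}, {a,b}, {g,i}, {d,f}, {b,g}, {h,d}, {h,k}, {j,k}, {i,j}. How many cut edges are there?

The edges on the cycle h-d-c-e-a-b-g-i-j-k-h are not bridges since each lies on that cycle.
But removing d-f disconnects d from f — this is a bridge.

1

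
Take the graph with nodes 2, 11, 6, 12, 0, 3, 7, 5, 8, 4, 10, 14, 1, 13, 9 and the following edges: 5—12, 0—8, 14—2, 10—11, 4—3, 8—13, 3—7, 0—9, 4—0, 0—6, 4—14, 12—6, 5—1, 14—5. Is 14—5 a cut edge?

No

After removing 14—5, the path 14-4-0-6-12-5 still connects them, so the edge is not a bridge.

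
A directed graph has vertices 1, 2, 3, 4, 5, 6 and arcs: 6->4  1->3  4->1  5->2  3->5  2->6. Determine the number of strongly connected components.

1

{1, 2, 3, 4, 5, 6} are all mutually reachable — one SCC of size 6.
That gives 1 strongly connected component.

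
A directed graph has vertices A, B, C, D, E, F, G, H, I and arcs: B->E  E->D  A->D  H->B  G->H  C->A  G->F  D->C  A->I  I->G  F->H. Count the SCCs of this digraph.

1

{A, B, C, D, E, F, G, H, I} are all mutually reachable — one SCC of size 9.
That gives 1 strongly connected component.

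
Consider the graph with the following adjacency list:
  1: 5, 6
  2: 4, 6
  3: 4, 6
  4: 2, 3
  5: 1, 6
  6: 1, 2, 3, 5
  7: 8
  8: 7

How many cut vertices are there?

1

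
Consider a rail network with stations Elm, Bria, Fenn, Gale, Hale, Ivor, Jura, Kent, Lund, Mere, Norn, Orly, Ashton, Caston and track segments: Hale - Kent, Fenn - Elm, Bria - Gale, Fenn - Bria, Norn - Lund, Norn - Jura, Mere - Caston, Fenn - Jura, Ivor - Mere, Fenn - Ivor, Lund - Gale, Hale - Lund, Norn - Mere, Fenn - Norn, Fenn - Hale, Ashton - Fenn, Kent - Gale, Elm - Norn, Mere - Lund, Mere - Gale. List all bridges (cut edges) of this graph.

Ashton-Fenn, Caston-Mere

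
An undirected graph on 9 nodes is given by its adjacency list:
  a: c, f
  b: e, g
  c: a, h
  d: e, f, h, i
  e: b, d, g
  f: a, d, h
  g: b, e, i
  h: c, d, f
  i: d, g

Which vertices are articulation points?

d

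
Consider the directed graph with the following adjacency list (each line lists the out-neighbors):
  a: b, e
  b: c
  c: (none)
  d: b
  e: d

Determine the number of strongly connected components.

5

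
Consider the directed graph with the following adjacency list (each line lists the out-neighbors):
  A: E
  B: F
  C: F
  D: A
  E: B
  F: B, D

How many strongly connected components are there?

{A, B, D, E, F} are all mutually reachable — one SCC of size 5.
{C} is an SCC by itself.
That gives 2 strongly connected components.

2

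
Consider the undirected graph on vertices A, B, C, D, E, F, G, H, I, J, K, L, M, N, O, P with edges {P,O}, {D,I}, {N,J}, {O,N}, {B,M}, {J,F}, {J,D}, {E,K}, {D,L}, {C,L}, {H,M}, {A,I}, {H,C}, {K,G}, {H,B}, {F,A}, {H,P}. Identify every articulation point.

Removing H increases the component count from 2 to 3, so H is a cut vertex.
Removing K increases the component count from 2 to 3, so K is a cut vertex.
By contrast removing G leaves 2 components; it is not a cut vertex. No other vertex is a cut vertex either.

H, K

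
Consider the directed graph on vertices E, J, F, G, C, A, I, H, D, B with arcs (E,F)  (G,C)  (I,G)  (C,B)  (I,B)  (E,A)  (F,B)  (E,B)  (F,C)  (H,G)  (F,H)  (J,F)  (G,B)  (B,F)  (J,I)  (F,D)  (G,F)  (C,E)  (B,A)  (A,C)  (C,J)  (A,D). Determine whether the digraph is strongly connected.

There is no directed path from D to F, so the graph is not strongly connected.

No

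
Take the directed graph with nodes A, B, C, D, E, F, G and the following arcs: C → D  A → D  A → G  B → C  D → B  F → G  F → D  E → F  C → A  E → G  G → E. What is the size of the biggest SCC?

7

{A, B, C, D, E, F, G} are all mutually reachable — one SCC of size 7.
The largest has 7 vertices.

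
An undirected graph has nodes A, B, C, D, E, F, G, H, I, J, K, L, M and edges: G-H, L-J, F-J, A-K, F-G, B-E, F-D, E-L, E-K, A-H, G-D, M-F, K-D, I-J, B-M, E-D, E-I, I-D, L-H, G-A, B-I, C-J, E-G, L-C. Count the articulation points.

0

Removing J, for instance, still leaves 1 component. No single vertex removal increases the component count — the graph has no articulation points.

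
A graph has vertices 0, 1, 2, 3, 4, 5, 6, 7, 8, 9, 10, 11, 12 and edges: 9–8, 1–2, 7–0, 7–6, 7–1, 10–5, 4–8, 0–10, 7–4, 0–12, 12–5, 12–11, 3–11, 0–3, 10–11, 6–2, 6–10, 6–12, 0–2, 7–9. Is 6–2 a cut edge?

No

After removing 6–2, the path 6-7-0-2 still connects them, so the edge is not a bridge.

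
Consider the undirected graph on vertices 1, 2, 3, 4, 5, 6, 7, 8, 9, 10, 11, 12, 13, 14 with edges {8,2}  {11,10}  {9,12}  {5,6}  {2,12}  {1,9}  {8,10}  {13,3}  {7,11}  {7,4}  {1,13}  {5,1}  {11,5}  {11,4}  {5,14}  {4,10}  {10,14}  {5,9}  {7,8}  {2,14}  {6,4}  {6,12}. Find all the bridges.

The edges on the cycle 11-5-6-4-11 are not bridges since each lies on that cycle.
But removing 13-1 disconnects 13 from 1; removing 13-3 disconnects 13 from 3 — these are bridges.

1-13, 13-3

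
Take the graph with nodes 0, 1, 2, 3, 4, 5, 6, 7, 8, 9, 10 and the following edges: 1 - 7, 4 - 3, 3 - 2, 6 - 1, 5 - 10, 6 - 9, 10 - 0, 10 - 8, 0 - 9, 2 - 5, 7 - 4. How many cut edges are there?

The edges on the cycle 6-1-7-4-3-2-5-10-0-9-6 are not bridges since each lies on that cycle.
But removing 8 - 10 disconnects 8 from 10 — this is a bridge.

1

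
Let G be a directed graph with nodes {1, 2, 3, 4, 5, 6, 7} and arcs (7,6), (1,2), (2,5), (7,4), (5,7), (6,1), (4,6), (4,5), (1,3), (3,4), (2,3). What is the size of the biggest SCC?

7

{1, 2, 3, 4, 5, 6, 7} are all mutually reachable — one SCC of size 7.
The largest has 7 vertices.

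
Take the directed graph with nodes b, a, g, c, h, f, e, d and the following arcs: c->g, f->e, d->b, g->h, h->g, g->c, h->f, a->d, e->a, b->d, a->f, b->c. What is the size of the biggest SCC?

{a, b, c, d, e, f, g, h} are all mutually reachable — one SCC of size 8.
The largest has 8 vertices.

8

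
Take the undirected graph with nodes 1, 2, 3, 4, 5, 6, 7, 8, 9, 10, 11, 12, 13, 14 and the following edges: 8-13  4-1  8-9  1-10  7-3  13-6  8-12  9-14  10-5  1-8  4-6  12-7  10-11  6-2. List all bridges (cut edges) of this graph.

1-10, 10-11, 10-5, 12-7, 12-8, 14-9, 2-6, 3-7, 8-9

The edges on the cycle 4-1-8-13-6-4 are not bridges since each lies on that cycle.
But removing 12-8 disconnects 12 from 8; removing 8-9 disconnects 8 from 9; removing 5-10 disconnects 5 from 10; removing 7-3 disconnects 7 from 3 — these are bridges.
In total 9 edges are bridges.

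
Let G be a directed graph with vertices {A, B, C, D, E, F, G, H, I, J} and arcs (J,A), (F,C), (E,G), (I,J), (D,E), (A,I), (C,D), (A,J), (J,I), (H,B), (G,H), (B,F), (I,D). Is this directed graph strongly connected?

There is no directed path from D to I, so the graph is not strongly connected.

No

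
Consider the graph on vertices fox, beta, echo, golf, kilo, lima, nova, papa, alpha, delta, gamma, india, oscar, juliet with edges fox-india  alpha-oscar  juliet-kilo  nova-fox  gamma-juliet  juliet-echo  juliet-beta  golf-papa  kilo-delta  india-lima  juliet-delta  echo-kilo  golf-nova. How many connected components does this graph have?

3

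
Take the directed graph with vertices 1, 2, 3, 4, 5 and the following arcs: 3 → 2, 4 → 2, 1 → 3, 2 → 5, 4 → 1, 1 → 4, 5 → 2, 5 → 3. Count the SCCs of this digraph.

{2, 3, 5} are all mutually reachable — one SCC of size 3.
{1, 4} are all mutually reachable — one SCC of size 2.
That gives 2 strongly connected components.

2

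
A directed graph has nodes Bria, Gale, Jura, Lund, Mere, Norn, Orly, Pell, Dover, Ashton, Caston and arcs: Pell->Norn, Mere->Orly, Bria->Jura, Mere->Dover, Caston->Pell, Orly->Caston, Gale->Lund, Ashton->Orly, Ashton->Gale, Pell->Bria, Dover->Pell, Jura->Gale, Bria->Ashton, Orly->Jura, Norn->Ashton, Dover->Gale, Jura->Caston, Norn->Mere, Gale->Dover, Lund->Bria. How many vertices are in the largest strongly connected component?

{Bria, Gale, Jura, Lund, Mere, Norn, Orly, Pell, Dover, Ashton, Caston} are all mutually reachable — one SCC of size 11.
The largest has 11 vertices.

11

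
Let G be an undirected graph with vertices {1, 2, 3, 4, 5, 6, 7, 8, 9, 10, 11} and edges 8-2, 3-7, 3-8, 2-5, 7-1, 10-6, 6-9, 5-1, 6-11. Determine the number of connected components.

4 is isolated — a component by itself.
Starting from 6 we can reach 6, 9, 10, 11. That is one component of size 4.
Starting from 1 we can reach 1, 2, 3, 5, 7, 8. That is one component of size 6.
Total: 3 components.

3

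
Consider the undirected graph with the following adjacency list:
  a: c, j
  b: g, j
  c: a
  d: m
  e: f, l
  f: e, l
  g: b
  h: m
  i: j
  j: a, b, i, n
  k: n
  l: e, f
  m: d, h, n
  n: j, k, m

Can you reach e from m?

The component containing m is {a, b, c, d, g, h, i, j, k, m, n}, and e is not in it.

No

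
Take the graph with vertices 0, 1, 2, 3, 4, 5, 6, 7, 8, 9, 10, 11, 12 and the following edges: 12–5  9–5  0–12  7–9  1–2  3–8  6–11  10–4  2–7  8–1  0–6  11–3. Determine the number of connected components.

2

Starting from 4 we can reach 4, 10. That is one component of size 2.
Starting from 0 we can reach 0, 1, 2, 3, 5, 6, 7, 8, 9, 11, 12. That is one component of size 11.
Total: 2 components.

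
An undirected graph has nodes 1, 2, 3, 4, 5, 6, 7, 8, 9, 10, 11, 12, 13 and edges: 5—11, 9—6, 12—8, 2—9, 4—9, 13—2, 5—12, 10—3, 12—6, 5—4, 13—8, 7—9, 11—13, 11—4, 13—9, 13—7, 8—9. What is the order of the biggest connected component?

1 is isolated — a component by itself.
Starting from 3 we can reach 3, 10. That is one component of size 2.
Starting from 2 we can reach 2, 4, 5, 6, 7, 8, 9, 11, 12, 13. That is one component of size 10.
The largest has 10 vertices.

10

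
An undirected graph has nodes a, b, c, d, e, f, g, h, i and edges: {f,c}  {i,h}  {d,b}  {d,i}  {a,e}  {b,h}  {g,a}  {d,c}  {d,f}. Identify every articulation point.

Removing a increases the component count from 2 to 3, so a is a cut vertex.
Removing d increases the component count from 2 to 3, so d is a cut vertex.
By contrast removing i leaves 2 components; it is not a cut vertex. No other vertex is a cut vertex either.

a, d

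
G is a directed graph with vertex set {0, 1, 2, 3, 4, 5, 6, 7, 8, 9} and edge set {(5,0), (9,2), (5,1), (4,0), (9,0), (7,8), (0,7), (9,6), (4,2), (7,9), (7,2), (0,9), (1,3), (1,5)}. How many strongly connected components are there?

{0, 7, 9} are all mutually reachable — one SCC of size 3.
{1, 5} are all mutually reachable — one SCC of size 2.
{2} is an SCC by itself.
{8} is an SCC by itself.
{4} is an SCC by itself.
(and 2 more singleton SCCs)
That gives 7 strongly connected components.

7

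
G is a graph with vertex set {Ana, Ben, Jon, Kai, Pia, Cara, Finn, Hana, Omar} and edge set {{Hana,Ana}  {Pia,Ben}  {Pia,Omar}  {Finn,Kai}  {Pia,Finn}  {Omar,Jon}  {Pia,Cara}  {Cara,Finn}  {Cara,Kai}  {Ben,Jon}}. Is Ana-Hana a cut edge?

Yes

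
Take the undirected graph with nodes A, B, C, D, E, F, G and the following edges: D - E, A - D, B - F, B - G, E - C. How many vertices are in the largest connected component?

Starting from B we can reach B, F, G. That is one component of size 3.
Starting from A we can reach A, C, D, E. That is one component of size 4.
The largest has 4 vertices.

4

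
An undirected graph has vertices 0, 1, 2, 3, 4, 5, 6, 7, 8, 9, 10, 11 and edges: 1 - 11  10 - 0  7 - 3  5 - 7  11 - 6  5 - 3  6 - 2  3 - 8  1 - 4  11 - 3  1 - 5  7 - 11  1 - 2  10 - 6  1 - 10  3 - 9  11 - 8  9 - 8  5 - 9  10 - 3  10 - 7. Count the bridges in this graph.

The edges on the cycle 1-10-6-11-1 are not bridges since each lies on that cycle.
But removing 4 - 1 disconnects 4 from 1; removing 0 - 10 disconnects 0 from 10 — these are bridges.
That makes 2 bridges.

2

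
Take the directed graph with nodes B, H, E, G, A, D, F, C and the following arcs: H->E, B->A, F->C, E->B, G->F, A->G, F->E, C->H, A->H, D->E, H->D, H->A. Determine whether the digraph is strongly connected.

From D we can reach every vertex (A, B, C, D, E, F, G, H), and every vertex can reach D (A, B, C, D, E, F, G, H). So the whole graph is one strongly connected component.

Yes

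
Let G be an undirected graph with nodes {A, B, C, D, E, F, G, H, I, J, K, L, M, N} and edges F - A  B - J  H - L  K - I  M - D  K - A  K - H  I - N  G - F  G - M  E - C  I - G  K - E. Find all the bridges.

The edges on the cycle K-I-G-F-A-K are not bridges since each lies on that cycle.
But removing B - J disconnects B from J; removing L - H disconnects L from H; removing K - H disconnects K from H; removing E - C disconnects E from C — these are bridges.
In total 8 edges are bridges.

B-J, C-E, D-M, E-K, G-M, H-K, H-L, I-N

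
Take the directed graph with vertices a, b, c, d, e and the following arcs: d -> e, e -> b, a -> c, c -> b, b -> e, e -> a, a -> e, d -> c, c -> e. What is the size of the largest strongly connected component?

4

{a, b, c, e} are all mutually reachable — one SCC of size 4.
{d} is an SCC by itself.
The largest has 4 vertices.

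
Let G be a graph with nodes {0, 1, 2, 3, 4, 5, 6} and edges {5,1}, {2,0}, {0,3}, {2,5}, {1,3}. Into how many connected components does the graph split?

6 is isolated — a component by itself.
4 is isolated — a component by itself.
Starting from 0 we can reach 0, 1, 2, 3, 5. That is one component of size 5.
Total: 3 components.

3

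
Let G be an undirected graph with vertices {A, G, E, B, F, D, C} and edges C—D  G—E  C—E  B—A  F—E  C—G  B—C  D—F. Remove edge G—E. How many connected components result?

1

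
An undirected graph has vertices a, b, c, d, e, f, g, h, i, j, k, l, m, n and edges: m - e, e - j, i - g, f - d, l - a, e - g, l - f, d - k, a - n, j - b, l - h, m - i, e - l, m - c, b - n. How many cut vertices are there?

Removing d increases the component count from 1 to 2, so d is a cut vertex.
Removing e increases the component count from 1 to 2, so e is a cut vertex.
Removing f increases the component count from 1 to 2, so f is a cut vertex.
Likewise l, m are cut vertices.
By contrast removing n leaves 1 component; it is not a cut vertex. No other vertex is a cut vertex either.

5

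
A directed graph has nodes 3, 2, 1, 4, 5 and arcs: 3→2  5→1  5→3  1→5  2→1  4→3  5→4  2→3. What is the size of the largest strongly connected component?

5

{1, 2, 3, 4, 5} are all mutually reachable — one SCC of size 5.
The largest has 5 vertices.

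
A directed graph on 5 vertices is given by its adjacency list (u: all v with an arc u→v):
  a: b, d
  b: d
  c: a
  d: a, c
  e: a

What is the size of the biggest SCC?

{a, b, c, d} are all mutually reachable — one SCC of size 4.
{e} is an SCC by itself.
The largest has 4 vertices.

4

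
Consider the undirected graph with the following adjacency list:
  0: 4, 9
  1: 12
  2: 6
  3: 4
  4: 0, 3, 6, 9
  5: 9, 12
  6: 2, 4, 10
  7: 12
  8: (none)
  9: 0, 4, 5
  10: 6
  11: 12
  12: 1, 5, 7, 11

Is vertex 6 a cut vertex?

Yes

Deleting 6 raises the number of components from 2 to 4, so 6 is a cut vertex.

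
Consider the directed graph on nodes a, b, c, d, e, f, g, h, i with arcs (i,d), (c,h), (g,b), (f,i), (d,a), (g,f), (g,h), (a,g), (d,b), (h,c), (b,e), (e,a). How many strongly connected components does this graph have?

2

{a, b, d, e, f, g, i} are all mutually reachable — one SCC of size 7.
{c, h} are all mutually reachable — one SCC of size 2.
That gives 2 strongly connected components.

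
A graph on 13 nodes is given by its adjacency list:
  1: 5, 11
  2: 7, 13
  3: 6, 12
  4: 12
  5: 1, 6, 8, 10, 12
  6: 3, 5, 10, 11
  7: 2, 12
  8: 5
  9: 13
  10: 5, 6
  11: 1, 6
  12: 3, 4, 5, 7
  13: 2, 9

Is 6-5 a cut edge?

After removing 6-5, the path 6-10-5 still connects them, so the edge is not a bridge.

No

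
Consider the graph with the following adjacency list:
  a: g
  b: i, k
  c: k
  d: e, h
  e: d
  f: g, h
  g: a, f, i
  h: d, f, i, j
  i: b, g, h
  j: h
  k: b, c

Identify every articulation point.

Removing b increases the component count from 1 to 2, so b is a cut vertex.
Removing d increases the component count from 1 to 2, so d is a cut vertex.
Removing g increases the component count from 1 to 2, so g is a cut vertex.
Likewise h, i, k are cut vertices.
By contrast removing j leaves 1 component; it is not a cut vertex. No other vertex is a cut vertex either.

b, d, g, h, i, k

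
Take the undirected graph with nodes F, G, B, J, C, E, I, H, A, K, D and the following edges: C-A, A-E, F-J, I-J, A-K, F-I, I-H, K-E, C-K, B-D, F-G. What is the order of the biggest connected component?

5

Starting from B we can reach B, D. That is one component of size 2.
Starting from A we can reach A, C, E, K. That is one component of size 4.
Starting from F we can reach F, G, H, I, J. That is one component of size 5.
The largest has 5 vertices.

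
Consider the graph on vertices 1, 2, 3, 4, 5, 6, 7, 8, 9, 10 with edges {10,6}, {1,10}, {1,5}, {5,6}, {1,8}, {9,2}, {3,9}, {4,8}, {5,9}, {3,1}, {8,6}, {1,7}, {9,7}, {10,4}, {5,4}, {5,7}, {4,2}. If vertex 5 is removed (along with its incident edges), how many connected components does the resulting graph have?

1

With 5 gone, the remaining components are: {1, 2, 3, 4, 6, 7, 8, 9, 10}.
That is 1 component.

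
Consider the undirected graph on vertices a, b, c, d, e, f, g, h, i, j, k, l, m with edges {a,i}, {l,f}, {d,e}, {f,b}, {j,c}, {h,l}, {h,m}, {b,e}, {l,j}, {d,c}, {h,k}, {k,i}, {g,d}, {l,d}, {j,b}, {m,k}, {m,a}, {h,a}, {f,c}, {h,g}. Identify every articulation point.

Removing h increases the component count from 1 to 2, so h is a cut vertex.
By contrast removing l leaves 1 component; it is not a cut vertex. No other vertex is a cut vertex either.

h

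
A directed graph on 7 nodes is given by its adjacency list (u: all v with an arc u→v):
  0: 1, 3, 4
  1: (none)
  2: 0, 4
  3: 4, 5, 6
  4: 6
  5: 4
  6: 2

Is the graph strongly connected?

There is no directed path from 1 to 0, so the graph is not strongly connected.

No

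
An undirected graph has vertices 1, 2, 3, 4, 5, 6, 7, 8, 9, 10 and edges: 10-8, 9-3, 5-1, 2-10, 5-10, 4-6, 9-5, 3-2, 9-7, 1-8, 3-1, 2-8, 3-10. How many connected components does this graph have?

2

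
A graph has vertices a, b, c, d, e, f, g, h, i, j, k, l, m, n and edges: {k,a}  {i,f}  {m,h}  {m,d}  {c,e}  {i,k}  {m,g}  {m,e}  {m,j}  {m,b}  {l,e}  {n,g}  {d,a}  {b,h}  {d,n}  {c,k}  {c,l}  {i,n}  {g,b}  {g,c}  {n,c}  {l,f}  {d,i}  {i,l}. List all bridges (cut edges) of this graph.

The edges on the cycle i-l-f-i are not bridges since each lies on that cycle.
But removing j-m disconnects j from m — this is a bridge.

j-m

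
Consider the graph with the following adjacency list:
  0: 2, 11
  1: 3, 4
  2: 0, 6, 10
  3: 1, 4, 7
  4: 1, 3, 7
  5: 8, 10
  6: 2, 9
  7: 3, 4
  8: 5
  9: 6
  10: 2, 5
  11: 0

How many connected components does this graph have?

Starting from 1 we can reach 1, 3, 4, 7. That is one component of size 4.
Starting from 0 we can reach 0, 2, 5, 6, 8, 9, 10, 11. That is one component of size 8.
Total: 2 components.

2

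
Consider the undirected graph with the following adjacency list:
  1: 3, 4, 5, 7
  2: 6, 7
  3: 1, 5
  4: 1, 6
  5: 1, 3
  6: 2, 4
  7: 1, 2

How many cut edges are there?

0

The edges on the cycle 1-3-5-1 are not bridges since each lies on that cycle.
Every edge lies on some cycle, so there are no bridges.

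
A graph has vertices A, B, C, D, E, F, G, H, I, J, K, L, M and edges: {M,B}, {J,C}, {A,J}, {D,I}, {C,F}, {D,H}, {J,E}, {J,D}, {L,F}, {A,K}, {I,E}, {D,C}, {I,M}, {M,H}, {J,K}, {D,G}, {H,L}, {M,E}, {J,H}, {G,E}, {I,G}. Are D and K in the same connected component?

From D we can reach A, B, C, D, E, F, G, H, I, J, K, L, M, which includes K.

Yes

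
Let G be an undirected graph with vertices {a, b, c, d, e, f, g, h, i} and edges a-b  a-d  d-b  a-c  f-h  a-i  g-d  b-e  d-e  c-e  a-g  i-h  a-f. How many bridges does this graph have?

0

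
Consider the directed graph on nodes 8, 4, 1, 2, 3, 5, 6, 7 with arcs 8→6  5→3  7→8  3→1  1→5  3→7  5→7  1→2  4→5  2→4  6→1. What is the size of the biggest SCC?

8

{1, 2, 3, 4, 5, 6, 7, 8} are all mutually reachable — one SCC of size 8.
The largest has 8 vertices.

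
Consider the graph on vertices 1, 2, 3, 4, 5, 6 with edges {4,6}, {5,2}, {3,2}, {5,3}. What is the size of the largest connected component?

1 is isolated — a component by itself.
Starting from 4 we can reach 4, 6. That is one component of size 2.
Starting from 2 we can reach 2, 3, 5. That is one component of size 3.
The largest has 3 vertices.

3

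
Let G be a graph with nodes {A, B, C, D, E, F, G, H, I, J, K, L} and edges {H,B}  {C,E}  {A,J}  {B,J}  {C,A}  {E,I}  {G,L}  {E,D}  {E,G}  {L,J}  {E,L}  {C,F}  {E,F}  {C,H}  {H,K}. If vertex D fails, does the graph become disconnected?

Deleting D leaves 1 component (was 1), so D is not a cut vertex.

No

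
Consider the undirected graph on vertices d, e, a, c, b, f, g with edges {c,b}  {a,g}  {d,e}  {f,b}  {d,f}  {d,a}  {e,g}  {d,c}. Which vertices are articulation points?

d

Removing d increases the component count from 1 to 2, so d is a cut vertex.
By contrast removing b leaves 1 component; it is not a cut vertex. No other vertex is a cut vertex either.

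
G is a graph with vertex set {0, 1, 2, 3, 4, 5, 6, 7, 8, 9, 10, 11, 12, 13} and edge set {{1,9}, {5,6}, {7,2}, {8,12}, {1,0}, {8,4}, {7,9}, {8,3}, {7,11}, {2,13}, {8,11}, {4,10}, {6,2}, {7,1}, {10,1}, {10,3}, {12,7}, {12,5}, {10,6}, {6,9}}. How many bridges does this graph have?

2

The edges on the cycle 8-12-5-6-10-4-8 are not bridges since each lies on that cycle.
But removing 13–2 disconnects 13 from 2; removing 1–0 disconnects 1 from 0 — these are bridges.
That makes 2 bridges.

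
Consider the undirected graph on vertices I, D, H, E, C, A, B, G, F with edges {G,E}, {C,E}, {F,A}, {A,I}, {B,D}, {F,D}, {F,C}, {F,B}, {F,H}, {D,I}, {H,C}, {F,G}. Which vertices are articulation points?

Removing F increases the component count from 1 to 2, so F is a cut vertex.
By contrast removing E leaves 1 component; it is not a cut vertex. No other vertex is a cut vertex either.

F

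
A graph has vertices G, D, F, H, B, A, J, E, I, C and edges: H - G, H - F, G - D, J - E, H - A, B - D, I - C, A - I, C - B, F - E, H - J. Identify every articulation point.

Removing H increases the component count from 1 to 2, so H is a cut vertex.
By contrast removing F leaves 1 component; it is not a cut vertex. No other vertex is a cut vertex either.

H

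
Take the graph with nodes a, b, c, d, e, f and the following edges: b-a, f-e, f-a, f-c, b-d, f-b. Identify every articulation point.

b, f

Removing b increases the component count from 1 to 2, so b is a cut vertex.
Removing f increases the component count from 1 to 3, so f is a cut vertex.
By contrast removing c leaves 1 component; it is not a cut vertex. No other vertex is a cut vertex either.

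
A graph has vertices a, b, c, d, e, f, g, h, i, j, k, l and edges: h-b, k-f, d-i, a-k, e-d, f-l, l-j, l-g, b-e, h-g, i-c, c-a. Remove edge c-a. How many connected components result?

c and a are still connected via c-i-d-e-b-h-g-l-f-k-a, so the component count stays at 1.

1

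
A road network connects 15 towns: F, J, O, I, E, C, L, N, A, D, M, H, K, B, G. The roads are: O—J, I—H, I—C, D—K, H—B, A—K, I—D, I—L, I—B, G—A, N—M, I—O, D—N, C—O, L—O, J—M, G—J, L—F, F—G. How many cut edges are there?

The edges on the cycle I-H-B-I are not bridges since each lies on that cycle.
Every edge lies on some cycle, so there are no bridges.

0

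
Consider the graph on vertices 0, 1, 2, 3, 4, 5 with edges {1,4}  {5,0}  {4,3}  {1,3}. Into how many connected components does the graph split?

3

2 is isolated — a component by itself.
Starting from 0 we can reach 0, 5. That is one component of size 2.
Starting from 1 we can reach 1, 3, 4. That is one component of size 3.
Total: 3 components.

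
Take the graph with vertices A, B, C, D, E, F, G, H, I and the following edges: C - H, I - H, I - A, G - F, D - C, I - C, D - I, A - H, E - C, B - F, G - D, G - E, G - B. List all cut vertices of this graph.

G

Removing G increases the component count from 1 to 2, so G is a cut vertex.
By contrast removing D leaves 1 component; it is not a cut vertex. No other vertex is a cut vertex either.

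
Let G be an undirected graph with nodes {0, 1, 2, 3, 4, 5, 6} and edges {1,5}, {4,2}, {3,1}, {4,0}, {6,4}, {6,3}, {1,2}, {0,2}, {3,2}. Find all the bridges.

1-5

The edges on the cycle 3-1-2-3 are not bridges since each lies on that cycle.
But removing 1-5 disconnects 1 from 5 — this is a bridge.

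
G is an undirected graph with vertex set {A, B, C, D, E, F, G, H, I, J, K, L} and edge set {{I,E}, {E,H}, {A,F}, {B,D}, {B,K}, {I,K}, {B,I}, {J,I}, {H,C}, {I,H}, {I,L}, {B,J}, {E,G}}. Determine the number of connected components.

Starting from A we can reach A, F. That is one component of size 2.
Starting from B we can reach B, C, D, E, G, H, I, J, K, L. That is one component of size 10.
Total: 2 components.

2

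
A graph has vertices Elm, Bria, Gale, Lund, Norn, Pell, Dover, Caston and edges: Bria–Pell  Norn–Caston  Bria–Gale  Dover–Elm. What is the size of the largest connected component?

3

Lund is isolated — a component by itself.
Starting from Elm we can reach Elm, Dover. That is one component of size 2.
Starting from Norn we can reach Norn, Caston. That is one component of size 2.
Starting from Bria we can reach Bria, Gale, Pell. That is one component of size 3.
The largest has 3 vertices.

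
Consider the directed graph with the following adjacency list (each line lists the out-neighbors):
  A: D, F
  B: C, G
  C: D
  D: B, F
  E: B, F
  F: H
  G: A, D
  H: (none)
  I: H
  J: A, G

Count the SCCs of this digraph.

{A, B, C, D, G} are all mutually reachable — one SCC of size 5.
{F} is an SCC by itself.
{J} is an SCC by itself.
{H} is an SCC by itself.
{E} is an SCC by itself.
(and 1 more singleton SCC)
That gives 6 strongly connected components.

6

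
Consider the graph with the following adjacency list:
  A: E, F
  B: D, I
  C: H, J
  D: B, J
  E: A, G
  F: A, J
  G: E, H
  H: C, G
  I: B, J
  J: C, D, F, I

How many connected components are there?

1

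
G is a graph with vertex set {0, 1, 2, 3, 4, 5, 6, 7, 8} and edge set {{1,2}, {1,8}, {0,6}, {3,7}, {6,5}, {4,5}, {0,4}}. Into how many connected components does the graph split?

Starting from 3 we can reach 3, 7. That is one component of size 2.
Starting from 1 we can reach 1, 2, 8. That is one component of size 3.
Starting from 0 we can reach 0, 4, 5, 6. That is one component of size 4.
Total: 3 components.

3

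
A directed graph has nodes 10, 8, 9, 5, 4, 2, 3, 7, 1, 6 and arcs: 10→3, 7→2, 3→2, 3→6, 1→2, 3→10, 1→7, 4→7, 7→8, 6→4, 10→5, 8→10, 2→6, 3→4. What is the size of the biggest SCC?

{2, 3, 4, 6, 7, 8, 10} are all mutually reachable — one SCC of size 7.
{1} is an SCC by itself.
{9} is an SCC by itself.
{5} is an SCC by itself.
The largest has 7 vertices.

7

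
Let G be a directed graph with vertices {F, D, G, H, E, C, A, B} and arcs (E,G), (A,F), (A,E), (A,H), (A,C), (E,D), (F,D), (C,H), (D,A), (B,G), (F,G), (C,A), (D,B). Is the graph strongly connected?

There is no directed path from B to D, so the graph is not strongly connected.

No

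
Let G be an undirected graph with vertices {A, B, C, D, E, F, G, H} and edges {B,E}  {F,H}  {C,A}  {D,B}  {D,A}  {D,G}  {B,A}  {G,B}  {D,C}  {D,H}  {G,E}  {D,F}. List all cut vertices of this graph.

D

Removing D increases the component count from 1 to 2, so D is a cut vertex.
By contrast removing E leaves 1 component; it is not a cut vertex. No other vertex is a cut vertex either.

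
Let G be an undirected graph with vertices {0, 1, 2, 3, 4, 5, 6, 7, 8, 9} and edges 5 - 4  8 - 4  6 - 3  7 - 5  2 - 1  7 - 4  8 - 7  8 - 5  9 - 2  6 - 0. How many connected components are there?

Starting from 1 we can reach 1, 2, 9. That is one component of size 3.
Starting from 0 we can reach 0, 3, 6. That is one component of size 3.
Starting from 4 we can reach 4, 5, 7, 8. That is one component of size 4.
Total: 3 components.

3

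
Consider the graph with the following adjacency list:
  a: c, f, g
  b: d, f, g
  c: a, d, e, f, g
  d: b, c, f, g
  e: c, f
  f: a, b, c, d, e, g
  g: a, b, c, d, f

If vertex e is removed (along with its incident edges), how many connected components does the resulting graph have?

With e gone, the remaining components are: {a, b, c, d, f, g}.
That is 1 component.

1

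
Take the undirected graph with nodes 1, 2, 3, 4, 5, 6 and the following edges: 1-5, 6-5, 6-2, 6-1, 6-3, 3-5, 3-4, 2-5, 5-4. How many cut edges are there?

0

The edges on the cycle 6-2-5-1-6 are not bridges since each lies on that cycle.
Every edge lies on some cycle, so there are no bridges.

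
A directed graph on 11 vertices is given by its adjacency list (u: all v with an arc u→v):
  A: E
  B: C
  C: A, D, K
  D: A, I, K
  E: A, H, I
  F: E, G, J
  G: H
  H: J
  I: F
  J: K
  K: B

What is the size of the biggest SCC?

11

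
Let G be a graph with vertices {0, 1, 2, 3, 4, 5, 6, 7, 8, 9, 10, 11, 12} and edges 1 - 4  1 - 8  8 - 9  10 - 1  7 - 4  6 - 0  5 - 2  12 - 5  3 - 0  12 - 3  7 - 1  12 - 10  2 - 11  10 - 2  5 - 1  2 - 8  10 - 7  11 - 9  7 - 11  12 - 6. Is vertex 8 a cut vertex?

Deleting 8 leaves 1 component (was 1) (its neighbors 1, 2, 9 remain connected to each other), so 8 is not a cut vertex.

No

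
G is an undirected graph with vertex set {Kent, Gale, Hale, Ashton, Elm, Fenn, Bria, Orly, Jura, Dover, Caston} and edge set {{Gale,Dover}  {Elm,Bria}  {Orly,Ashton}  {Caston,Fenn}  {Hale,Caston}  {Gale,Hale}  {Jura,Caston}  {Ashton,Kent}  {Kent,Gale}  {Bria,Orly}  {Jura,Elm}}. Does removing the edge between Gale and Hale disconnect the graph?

After removing Gale - Hale, the path Gale-Kent-Ashton-Orly-Bria-Elm-Jura-Caston-Hale still connects them, so the edge is not a bridge.

No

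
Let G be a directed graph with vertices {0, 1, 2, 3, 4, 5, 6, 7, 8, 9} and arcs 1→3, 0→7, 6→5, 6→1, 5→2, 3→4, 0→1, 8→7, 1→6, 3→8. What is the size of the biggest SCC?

2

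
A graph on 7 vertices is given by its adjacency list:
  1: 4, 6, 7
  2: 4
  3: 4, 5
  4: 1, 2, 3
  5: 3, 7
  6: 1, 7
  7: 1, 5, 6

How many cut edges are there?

1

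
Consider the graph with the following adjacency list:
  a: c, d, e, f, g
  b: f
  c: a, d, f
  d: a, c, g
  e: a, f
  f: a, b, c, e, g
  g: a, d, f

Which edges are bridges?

b-f

The edges on the cycle a-d-g-a are not bridges since each lies on that cycle.
But removing f-b disconnects f from b — this is a bridge.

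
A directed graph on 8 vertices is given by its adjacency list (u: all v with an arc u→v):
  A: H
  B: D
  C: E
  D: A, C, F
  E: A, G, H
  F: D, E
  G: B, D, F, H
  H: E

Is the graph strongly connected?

Yes

From E we can reach every vertex (A, B, C, D, E, F, G, H), and every vertex can reach E (A, B, C, D, E, F, G, H). So the whole graph is one strongly connected component.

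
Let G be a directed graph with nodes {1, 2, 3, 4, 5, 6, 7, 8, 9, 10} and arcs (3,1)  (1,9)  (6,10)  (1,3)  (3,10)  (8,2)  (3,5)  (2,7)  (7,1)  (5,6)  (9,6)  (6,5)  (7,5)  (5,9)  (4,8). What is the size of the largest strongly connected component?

3

{5, 6, 9} are all mutually reachable — one SCC of size 3.
{1, 3} are all mutually reachable — one SCC of size 2.
{10} is an SCC by itself.
{7} is an SCC by itself.
{8} is an SCC by itself.
(and 2 more singleton SCCs)
The largest has 3 vertices.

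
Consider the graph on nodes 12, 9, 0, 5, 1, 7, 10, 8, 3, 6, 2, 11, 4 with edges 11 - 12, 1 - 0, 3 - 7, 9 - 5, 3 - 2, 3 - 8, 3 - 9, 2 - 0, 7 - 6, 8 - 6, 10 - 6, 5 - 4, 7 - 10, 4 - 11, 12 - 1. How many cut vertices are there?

Removing 3 increases the component count from 1 to 2, so 3 is a cut vertex.
By contrast removing 7 leaves 1 component; it is not a cut vertex. No other vertex is a cut vertex either.

1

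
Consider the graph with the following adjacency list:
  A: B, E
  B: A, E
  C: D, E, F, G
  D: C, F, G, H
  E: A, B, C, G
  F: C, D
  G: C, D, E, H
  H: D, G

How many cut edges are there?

0

The edges on the cycle E-A-B-E are not bridges since each lies on that cycle.
Every edge lies on some cycle, so there are no bridges.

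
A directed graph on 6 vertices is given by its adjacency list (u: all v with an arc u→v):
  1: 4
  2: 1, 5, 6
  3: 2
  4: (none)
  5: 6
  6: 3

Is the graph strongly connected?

No

There is no directed path from 4 to 5, so the graph is not strongly connected.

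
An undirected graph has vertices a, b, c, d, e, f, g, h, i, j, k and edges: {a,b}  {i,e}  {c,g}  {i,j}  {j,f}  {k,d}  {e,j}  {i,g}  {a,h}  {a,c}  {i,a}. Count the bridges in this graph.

4

The edges on the cycle i-a-c-g-i are not bridges since each lies on that cycle.
But removing j - f disconnects j from f; removing b - a disconnects b from a; removing k - d disconnects k from d; removing a - h disconnects a from h — these are bridges.
That makes 4 bridges.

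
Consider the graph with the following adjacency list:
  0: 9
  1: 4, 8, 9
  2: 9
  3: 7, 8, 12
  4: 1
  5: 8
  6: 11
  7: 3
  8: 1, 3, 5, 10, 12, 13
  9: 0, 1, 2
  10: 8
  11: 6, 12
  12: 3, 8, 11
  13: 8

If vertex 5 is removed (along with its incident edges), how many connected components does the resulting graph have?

With 5 gone, the remaining components are: {0, 1, 2, 3, 4, 6, 7, 8, 9, 10, 11, 12, 13}.
That is 1 component.

1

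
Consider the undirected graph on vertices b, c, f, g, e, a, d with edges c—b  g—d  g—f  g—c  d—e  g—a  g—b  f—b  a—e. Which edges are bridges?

none

The edges on the cycle g-f-b-g are not bridges since each lies on that cycle.
Every edge lies on some cycle, so there are no bridges.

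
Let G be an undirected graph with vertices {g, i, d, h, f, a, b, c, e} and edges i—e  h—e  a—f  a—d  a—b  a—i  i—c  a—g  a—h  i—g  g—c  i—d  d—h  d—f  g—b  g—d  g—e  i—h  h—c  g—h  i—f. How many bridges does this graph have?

The edges on the cycle a-i-g-b-a are not bridges since each lies on that cycle.
Every edge lies on some cycle, so there are no bridges.

0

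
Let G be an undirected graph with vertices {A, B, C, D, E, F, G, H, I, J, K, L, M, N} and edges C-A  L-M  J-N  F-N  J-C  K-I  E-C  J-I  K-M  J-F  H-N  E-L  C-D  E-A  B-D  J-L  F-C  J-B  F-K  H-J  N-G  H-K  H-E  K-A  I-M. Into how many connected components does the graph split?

1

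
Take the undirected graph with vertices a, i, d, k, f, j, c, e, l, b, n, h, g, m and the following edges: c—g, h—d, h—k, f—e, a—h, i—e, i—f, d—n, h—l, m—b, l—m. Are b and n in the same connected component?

From b we can reach a, b, d, h, k, l, m, n, which includes n.

Yes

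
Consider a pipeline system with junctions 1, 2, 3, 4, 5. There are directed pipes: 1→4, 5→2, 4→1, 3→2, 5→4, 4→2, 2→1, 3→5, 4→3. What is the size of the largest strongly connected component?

{1, 2, 3, 4, 5} are all mutually reachable — one SCC of size 5.
The largest has 5 vertices.

5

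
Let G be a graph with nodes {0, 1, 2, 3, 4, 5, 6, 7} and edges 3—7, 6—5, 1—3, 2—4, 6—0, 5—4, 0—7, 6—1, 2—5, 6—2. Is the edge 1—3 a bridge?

After removing 1—3, the path 1-6-0-7-3 still connects them, so the edge is not a bridge.

No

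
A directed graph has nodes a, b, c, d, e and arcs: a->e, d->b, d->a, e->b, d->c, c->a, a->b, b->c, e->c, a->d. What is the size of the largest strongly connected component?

5

{a, b, c, d, e} are all mutually reachable — one SCC of size 5.
The largest has 5 vertices.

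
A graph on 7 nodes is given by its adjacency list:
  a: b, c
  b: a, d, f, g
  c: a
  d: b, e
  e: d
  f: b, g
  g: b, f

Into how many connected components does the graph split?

1

Starting from a we can reach a, b, c, d, e, f, g. That is one component of size 7.
Total: 1 component.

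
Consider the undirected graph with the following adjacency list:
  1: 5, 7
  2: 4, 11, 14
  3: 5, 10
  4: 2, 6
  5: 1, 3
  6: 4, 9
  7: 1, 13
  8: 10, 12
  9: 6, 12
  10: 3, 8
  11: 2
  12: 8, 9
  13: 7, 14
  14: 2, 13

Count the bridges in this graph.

1

The edges on the cycle 7-13-14-2-4-6-9-12-8-10-3-5-1-7 are not bridges since each lies on that cycle.
But removing 2-11 disconnects 2 from 11 — this is a bridge.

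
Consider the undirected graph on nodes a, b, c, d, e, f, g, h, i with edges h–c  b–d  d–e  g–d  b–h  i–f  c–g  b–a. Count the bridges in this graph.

The edges on the cycle b-h-c-g-d-b are not bridges since each lies on that cycle.
But removing d–e disconnects d from e; removing f–i disconnects f from i; removing b–a disconnects b from a — these are bridges.
That makes 3 bridges.

3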